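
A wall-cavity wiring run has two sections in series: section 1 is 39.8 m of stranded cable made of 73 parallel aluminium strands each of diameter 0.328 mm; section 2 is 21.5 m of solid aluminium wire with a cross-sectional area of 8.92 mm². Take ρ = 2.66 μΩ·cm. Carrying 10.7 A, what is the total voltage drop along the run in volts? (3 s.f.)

ρ = 2.66 μΩ·cm = 2.66×10^-8 Ω·m
Section 1: A_strand = π(1.6400e-04)² = 8.450e-08 m²; R₁ = ρL/(N·A_s) = (2.66×10^-8)(39.8)/(73×8.450e-08) = 0.1716 Ω
Section 2: A = 8.92 mm² = 8.920e-06 m²
R₂ = (2.66×10^-8)(21.5)/(8.920e-06) = 0.06411 Ω
R = R₁ + R₂ = 0.2357 Ω
V = IR = 10.7 × 0.2357 = 2.52 V

2.52 V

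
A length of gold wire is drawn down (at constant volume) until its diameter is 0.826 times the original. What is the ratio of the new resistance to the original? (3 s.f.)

Volume constant ⇒ L' = L/r² with r = 0.826. R' = ρL'/A' = ρ(L/r²)/(πr²d₀²/4) = R/r⁴.
Factor = 2.15

2.15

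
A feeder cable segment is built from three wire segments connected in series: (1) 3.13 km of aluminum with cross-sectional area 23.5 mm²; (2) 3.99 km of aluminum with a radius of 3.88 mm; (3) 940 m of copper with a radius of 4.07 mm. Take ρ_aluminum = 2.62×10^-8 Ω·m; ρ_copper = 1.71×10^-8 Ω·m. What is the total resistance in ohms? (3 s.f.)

6.01 Ω

Seg 1: A = 23.5 mm² = 2.350e-05 m²
R_1 = (2.62×10^-8)(3130)/(2.350e-05) = 3.49 Ω
Seg 2: A = πr² = π(3.8800e-03 m)² = 4.729e-05 m²
R_2 = (2.62×10^-8)(3990)/(4.729e-05) = 2.21 Ω
Seg 3: A = πr² = π(4.0700e-03 m)² = 5.204e-05 m²
R_3 = (1.71×10^-8)(940)/(5.204e-05) = 0.3089 Ω
R_total = R_1 + R_2 + R_3 = 6.01 Ω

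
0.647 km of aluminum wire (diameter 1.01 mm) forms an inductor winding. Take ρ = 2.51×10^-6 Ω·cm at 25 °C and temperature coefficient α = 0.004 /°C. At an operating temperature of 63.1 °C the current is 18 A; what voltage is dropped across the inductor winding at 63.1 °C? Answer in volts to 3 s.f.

ρ = 2.51×10^-6 Ω·cm = 2.51×10^-8 Ω·m
A = π(d/2)² = π(5.0500e-04 m)² = 8.012e-07 m²
R₍25₎ = ρL/A = (2.51×10^-8)(647)/(8.012e-07) = 20.27 Ω
R₍63.1₎ = R₍25₎(1 + αΔT) = 20.27 × (1 + 0.004×38.1) = 23.36 Ω
V = IR = 18 × 23.36 = 420 V

420 V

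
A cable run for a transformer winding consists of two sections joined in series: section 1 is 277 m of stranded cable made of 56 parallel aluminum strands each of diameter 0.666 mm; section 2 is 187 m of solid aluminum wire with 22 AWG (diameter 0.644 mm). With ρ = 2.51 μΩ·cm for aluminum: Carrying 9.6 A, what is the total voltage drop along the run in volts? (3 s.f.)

ρ = 2.51 μΩ·cm = 2.51×10^-8 Ω·m
Section 1: A_strand = π(3.3300e-04)² = 3.484e-07 m²; R₁ = ρL/(N·A_s) = (2.51×10^-8)(277)/(56×3.484e-07) = 0.3564 Ω
Section 2: A = π(0.644/2 mm)² = π(3.2200e-04 m)² = 3.257e-07 m²
R₂ = (2.51×10^-8)(187)/(3.257e-07) = 14.41 Ω
R = R₁ + R₂ = 14.77 Ω
V = IR = 9.6 × 14.77 = 142 V

142 V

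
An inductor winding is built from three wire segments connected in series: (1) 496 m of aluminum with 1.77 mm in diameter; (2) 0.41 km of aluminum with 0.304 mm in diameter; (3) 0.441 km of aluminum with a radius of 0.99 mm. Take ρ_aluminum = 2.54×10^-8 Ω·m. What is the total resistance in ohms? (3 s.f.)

Seg 1: A = π(d/2)² = π(8.8500e-04 m)² = 2.461e-06 m²
R_1 = (2.54×10^-8)(496)/(2.461e-06) = 5.12 Ω
Seg 2: A = π(d/2)² = π(1.5200e-04 m)² = 7.258e-08 m²
R_2 = (2.54×10^-8)(410)/(7.258e-08) = 143.5 Ω
Seg 3: A = πr² = π(9.9000e-04 m)² = 3.079e-06 m²
R_3 = (2.54×10^-8)(441)/(3.079e-06) = 3.638 Ω
R_total = R_1 + R_2 + R_3 = 152 Ω

152 Ω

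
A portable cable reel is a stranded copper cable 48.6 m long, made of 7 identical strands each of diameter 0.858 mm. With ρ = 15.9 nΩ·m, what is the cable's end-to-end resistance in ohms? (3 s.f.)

0.191 Ω

ρ = 15.9 nΩ·m = 1.59×10^-8 Ω·m
A_strand = π(4.2900e-04 m)² = 5.782e-07 m²
R_strand = ρL/A = (1.59×10^-8)(48.6)/(5.782e-07) = 1.336 Ω
R_total = R_strand/N = 1.336/7 = 0.191 Ω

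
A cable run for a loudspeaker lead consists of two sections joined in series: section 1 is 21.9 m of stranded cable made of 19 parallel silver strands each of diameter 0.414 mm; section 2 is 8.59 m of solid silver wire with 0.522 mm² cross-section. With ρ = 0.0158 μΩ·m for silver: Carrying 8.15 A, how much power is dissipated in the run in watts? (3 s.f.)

26.3 W

ρ = 0.0158 μΩ·m = 1.58×10^-8 Ω·m
Section 1: A_strand = π(2.0700e-04)² = 1.346e-07 m²; R₁ = ρL/(N·A_s) = (1.58×10^-8)(21.9)/(19×1.346e-07) = 0.1353 Ω
Section 2: A = 0.522 mm² = 5.220e-07 m²
R₂ = (1.58×10^-8)(8.59)/(5.220e-07) = 0.26 Ω
R = R₁ + R₂ = 0.3953 Ω
P = I²R = (8.15)² × 0.3953 = 26.3 W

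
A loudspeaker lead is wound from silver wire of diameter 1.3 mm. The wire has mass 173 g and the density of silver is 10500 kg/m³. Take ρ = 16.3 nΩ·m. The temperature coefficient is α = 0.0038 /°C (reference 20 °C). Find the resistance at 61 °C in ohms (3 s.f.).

ρ = 16.3 nΩ·m = 1.63×10^-8 Ω·m
A = π(d/2)² = π(6.5000e-04 m)² = 1.3273e-06 m²
L = m/(density·A) = 0.173/(10500×1.3273e-06) = 12.41 m
R = ρL/A = (1.63×10^-8)(12.41)/(1.3273e-06) = 0.1524 Ω
R(61 °C) = 0.1524 × (1 + 0.0038×41) = 0.176 Ω

0.176 Ω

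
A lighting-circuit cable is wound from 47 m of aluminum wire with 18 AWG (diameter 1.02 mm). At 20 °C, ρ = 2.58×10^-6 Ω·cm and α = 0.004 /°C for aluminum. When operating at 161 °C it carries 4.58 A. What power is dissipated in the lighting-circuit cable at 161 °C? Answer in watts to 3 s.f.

48.7 W

ρ = 2.58×10^-6 Ω·cm = 2.58×10^-8 Ω·m
A = π(1.02/2 mm)² = π(5.1000e-04 m)² = 8.171e-07 m²
R₍20₎ = ρL/A = (2.58×10^-8)(47)/(8.171e-07) = 1.484 Ω
R₍161₎ = R₍20₎(1 + αΔT) = 1.484 × (1 + 0.004×141) = 2.321 Ω
P = I²R = (4.58)² × 2.321 = 48.7 W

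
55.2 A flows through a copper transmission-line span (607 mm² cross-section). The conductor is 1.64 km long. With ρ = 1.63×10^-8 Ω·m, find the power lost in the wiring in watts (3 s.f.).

A = 607 mm² = 6.070e-04 m²
R = ρL/A = (1.63×10^-8)(1640)/(6.070e-04) = 0.04404 Ω
P = I²R = (55.2)² × 0.04404 = 134 W

134 W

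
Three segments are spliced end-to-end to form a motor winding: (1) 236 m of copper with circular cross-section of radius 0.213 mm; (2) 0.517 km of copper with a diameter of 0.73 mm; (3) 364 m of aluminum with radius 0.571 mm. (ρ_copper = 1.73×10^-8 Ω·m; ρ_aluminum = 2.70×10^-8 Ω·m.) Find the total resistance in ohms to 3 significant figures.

Seg 1: A = πr² = π(2.1300e-04 m)² = 1.425e-07 m²
R_1 = (1.73×10^-8)(236)/(1.425e-07) = 28.65 Ω
Seg 2: A = π(d/2)² = π(3.6500e-04 m)² = 4.185e-07 m²
R_2 = (1.73×10^-8)(517)/(4.185e-07) = 21.37 Ω
Seg 3: A = πr² = π(5.7100e-04 m)² = 1.024e-06 m²
R_3 = (2.70×10^-8)(364)/(1.024e-06) = 9.595 Ω
R_total = R_1 + R_2 + R_3 = 59.6 Ω

59.6 Ω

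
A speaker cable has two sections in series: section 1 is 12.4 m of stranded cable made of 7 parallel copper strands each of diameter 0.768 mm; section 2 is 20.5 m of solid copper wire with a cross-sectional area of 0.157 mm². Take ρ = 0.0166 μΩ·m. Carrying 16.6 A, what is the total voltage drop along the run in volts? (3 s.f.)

37.0 V

ρ = 0.0166 μΩ·m = 1.66×10^-8 Ω·m
Section 1: A_strand = π(3.8400e-04)² = 4.632e-07 m²; R₁ = ρL/(N·A_s) = (1.66×10^-8)(12.4)/(7×4.632e-07) = 0.06348 Ω
Section 2: A = 0.157 mm² = 1.570e-07 m²
R₂ = (1.66×10^-8)(20.5)/(1.570e-07) = 2.168 Ω
R = R₁ + R₂ = 2.231 Ω
V = IR = 16.6 × 2.231 = 37.0 V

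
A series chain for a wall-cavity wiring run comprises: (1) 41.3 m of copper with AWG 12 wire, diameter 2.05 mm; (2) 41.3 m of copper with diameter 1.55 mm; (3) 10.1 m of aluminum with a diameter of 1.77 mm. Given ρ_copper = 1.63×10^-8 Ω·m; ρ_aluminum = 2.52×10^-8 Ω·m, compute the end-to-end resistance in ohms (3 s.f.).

Seg 1: A = π(2.05/2 mm)² = π(1.0250e-03 m)² = 3.301e-06 m²
R_1 = (1.63×10^-8)(41.3)/(3.301e-06) = 0.204 Ω
Seg 2: A = π(d/2)² = π(7.7500e-04 m)² = 1.887e-06 m²
R_2 = (1.63×10^-8)(41.3)/(1.887e-06) = 0.3568 Ω
Seg 3: A = π(d/2)² = π(8.8500e-04 m)² = 2.461e-06 m²
R_3 = (2.52×10^-8)(10.1)/(2.461e-06) = 0.1034 Ω
R_total = R_1 + R_2 + R_3 = 0.664 Ω

0.664 Ω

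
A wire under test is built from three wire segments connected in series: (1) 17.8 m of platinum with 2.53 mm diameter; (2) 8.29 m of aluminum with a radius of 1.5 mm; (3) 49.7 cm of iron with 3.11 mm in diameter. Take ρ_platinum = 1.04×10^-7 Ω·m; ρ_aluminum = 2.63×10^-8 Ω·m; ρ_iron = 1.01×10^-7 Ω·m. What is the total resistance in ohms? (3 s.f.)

0.406 Ω

Seg 1: A = π(d/2)² = π(1.2650e-03 m)² = 5.027e-06 m²
R_1 = (1.04×10^-7)(17.8)/(5.027e-06) = 0.3682 Ω
Seg 2: A = πr² = π(1.5000e-03 m)² = 7.069e-06 m²
R_2 = (2.63×10^-8)(8.29)/(7.069e-06) = 0.03084 Ω
Seg 3: A = π(d/2)² = π(1.5550e-03 m)² = 7.596e-06 m²
R_3 = (1.01×10^-7)(0.497)/(7.596e-06) = 0.006608 Ω
R_total = R_1 + R_2 + R_3 = 0.406 Ω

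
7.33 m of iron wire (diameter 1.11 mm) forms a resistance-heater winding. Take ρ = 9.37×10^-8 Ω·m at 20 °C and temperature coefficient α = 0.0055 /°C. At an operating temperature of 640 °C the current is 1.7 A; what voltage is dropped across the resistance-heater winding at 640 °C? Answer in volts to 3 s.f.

5.32 V

A = π(d/2)² = π(5.5500e-04 m)² = 9.677e-07 m²
R₍20₎ = ρL/A = (9.37×10^-8)(7.33)/(9.677e-07) = 0.7098 Ω
R₍640₎ = R₍20₎(1 + αΔT) = 0.7098 × (1 + 0.0055×620) = 3.13 Ω
V = IR = 1.7 × 3.13 = 5.32 V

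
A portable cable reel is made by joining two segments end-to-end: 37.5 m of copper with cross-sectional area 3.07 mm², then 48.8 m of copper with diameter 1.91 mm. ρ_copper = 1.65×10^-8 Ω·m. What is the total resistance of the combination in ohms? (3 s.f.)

Segment 1: A = 3.07 mm² = 3.070e-06 m²
R₁ = ρL/A = (1.65×10^-8)(37.5)/(3.070e-06) = 0.2015 Ω
Segment 2: A = π(d/2)² = π(9.5500e-04 m)² = 2.865e-06 m²
R₂ = (1.65×10^-8)(48.8)/(2.865e-06) = 0.281 Ω
R = R₁ + R₂ = 0.483 Ω

0.483 Ω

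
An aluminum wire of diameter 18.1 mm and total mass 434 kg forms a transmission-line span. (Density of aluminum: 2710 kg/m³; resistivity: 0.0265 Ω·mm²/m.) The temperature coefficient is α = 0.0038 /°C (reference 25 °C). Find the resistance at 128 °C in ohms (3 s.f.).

ρ = 0.0265 Ω·mm²/m = 2.65×10^-8 Ω·m
A = π(d/2)² = π(9.0500e-03 m)² = 2.5730e-04 m²
L = m/(density·A) = 434/(2710×2.5730e-04) = 622.4 m
R = ρL/A = (2.65×10^-8)(622.4)/(2.5730e-04) = 0.0641 Ω
R(128 °C) = 0.0641 × (1 + 0.0038×103) = 0.0892 Ω

0.0892 Ω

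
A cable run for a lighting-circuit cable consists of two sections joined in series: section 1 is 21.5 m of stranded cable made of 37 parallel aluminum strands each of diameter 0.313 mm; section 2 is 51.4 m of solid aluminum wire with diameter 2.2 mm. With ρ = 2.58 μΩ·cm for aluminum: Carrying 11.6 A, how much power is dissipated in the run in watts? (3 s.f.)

73.2 W

ρ = 2.58 μΩ·cm = 2.58×10^-8 Ω·m
Section 1: A_strand = π(1.5650e-04)² = 7.694e-08 m²; R₁ = ρL/(N·A_s) = (2.58×10^-8)(21.5)/(37×7.694e-08) = 0.1948 Ω
Section 2: A = π(d/2)² = π(1.1000e-03 m)² = 3.801e-06 m²
R₂ = (2.58×10^-8)(51.4)/(3.801e-06) = 0.3489 Ω
R = R₁ + R₂ = 0.5437 Ω
P = I²R = (11.6)² × 0.5437 = 73.2 W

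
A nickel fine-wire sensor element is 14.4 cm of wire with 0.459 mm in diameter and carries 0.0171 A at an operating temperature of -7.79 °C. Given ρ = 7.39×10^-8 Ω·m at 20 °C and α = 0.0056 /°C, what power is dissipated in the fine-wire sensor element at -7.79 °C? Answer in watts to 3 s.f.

A = π(d/2)² = π(2.2950e-04 m)² = 1.655e-07 m²
R₍20₎ = ρL/A = (7.39×10^-8)(0.144)/(1.655e-07) = 0.06431 Ω
R₍-7.79₎ = R₍20₎(1 + αΔT) = 0.06431 × (1 + 0.0056×-27.8) = 0.0543 Ω
P = I²R = (0.0171)² × 0.0543 = 1.59×10^-5 W

1.59×10^-5 W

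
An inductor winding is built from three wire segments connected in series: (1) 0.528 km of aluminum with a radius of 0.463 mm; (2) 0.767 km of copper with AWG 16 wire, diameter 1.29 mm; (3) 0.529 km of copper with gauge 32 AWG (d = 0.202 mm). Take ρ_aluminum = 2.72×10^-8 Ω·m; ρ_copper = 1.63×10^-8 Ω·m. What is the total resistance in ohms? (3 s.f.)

Seg 1: A = πr² = π(4.6300e-04 m)² = 6.735e-07 m²
R_1 = (2.72×10^-8)(528)/(6.735e-07) = 21.33 Ω
Seg 2: A = π(1.29/2 mm)² = π(6.4500e-04 m)² = 1.307e-06 m²
R_2 = (1.63×10^-8)(767)/(1.307e-06) = 9.566 Ω
Seg 3: A = π(0.202/2 mm)² = π(1.0100e-04 m)² = 3.205e-08 m²
R_3 = (1.63×10^-8)(529)/(3.205e-08) = 269.1 Ω
R_total = R_1 + R_2 + R_3 = 300 Ω

300 Ω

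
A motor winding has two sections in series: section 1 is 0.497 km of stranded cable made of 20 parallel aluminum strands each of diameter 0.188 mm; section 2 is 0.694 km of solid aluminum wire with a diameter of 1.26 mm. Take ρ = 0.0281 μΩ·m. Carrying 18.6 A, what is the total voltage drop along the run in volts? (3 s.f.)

759 V

ρ = 0.0281 μΩ·m = 2.81×10^-8 Ω·m
Section 1: A_strand = π(9.4000e-05)² = 2.776e-08 m²; R₁ = ρL/(N·A_s) = (2.81×10^-8)(497)/(20×2.776e-08) = 25.16 Ω
Section 2: A = π(d/2)² = π(6.3000e-04 m)² = 1.247e-06 m²
R₂ = (2.81×10^-8)(694)/(1.247e-06) = 15.64 Ω
R = R₁ + R₂ = 40.8 Ω
V = IR = 18.6 × 40.8 = 759 V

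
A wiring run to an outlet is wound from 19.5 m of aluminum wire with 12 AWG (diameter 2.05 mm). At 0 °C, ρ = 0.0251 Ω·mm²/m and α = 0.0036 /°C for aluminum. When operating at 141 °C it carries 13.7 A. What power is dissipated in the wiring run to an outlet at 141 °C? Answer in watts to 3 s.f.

42.0 W

ρ = 0.0251 Ω·mm²/m = 2.51×10^-8 Ω·m
A = π(2.05/2 mm)² = π(1.0250e-03 m)² = 3.301e-06 m²
R₍0₎ = ρL/A = (2.51×10^-8)(19.5)/(3.301e-06) = 0.1483 Ω
R₍141₎ = R₍0₎(1 + αΔT) = 0.1483 × (1 + 0.0036×141) = 0.2236 Ω
P = I²R = (13.7)² × 0.2236 = 42.0 W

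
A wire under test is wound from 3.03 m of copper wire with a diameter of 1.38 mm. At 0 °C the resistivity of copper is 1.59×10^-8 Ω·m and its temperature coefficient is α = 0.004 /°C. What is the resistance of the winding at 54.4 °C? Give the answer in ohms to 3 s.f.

0.0392 Ω

A = π(d/2)² = π(6.9000e-04 m)² = 1.496e-06 m²
R₍0°C₎ = ρL/A = (1.59×10^-8)(3.03)/(1.496e-06) = 0.03221 Ω
R = R₀(1 + αΔT) = 0.03221(1 + 0.004×54.4) = 0.0392 Ω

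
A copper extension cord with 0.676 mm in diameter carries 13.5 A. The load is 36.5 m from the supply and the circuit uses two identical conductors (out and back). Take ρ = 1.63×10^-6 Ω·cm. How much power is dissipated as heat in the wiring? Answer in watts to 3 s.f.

ρ = 1.63×10^-6 Ω·cm = 1.63×10^-8 Ω·m
A = π(d/2)² = π(3.3800e-04 m)² = 3.589e-07 m²
Total conductor length (both ways) L = 2 × 36.5 = 73 m
R = ρL/A = (1.63×10^-8)(73)/(3.589e-07) = 3.315 Ω
P = I²R = (13.5)² × 3.315 = 604 W

604 W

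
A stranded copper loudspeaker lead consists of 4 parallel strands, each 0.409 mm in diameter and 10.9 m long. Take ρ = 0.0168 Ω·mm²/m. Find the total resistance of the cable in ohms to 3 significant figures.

0.348 Ω

ρ = 0.0168 Ω·mm²/m = 1.68×10^-8 Ω·m
A_strand = π(2.0450e-04 m)² = 1.314e-07 m²
R_strand = ρL/A = (1.68×10^-8)(10.9)/(1.314e-07) = 1.394 Ω
R_total = R_strand/N = 1.394/4 = 0.348 Ω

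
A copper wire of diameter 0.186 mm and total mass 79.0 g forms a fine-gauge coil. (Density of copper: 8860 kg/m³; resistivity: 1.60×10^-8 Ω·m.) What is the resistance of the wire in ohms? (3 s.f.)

193 Ω

A = π(d/2)² = π(9.3000e-05 m)² = 2.7172e-08 m²
L = m/(density·A) = 0.079/(8860×2.7172e-08) = 328.2 m
R = ρL/A = (1.60×10^-8)(328.2)/(2.7172e-08) = 193 Ω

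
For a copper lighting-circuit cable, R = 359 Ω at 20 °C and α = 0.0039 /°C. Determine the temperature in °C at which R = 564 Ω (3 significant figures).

R = R₀(1 + α(T − T₀)) ⇒ T = T₀ + (R/R₀ − 1)/α
T = 20 + (564/359 − 1)/0.0039 = 20 + (0.571)/0.0039 = 166 °C

166 °C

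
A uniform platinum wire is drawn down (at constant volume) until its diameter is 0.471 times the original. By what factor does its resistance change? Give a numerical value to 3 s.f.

Volume constant ⇒ L' = L/r² with r = 0.471. R' = ρL'/A' = ρ(L/r²)/(πr²d₀²/4) = R/r⁴.
Factor = 20.3

20.3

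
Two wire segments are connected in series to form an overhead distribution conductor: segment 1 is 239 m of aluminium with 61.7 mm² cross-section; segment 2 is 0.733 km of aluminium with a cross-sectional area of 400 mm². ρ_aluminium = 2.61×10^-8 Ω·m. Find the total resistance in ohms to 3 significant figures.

Segment 1: A = 61.7 mm² = 6.170e-05 m²
R₁ = ρL/A = (2.61×10^-8)(239)/(6.170e-05) = 0.1011 Ω
Segment 2: A = 400 mm² = 4.000e-04 m²
R₂ = (2.61×10^-8)(733)/(4.000e-04) = 0.04783 Ω
R = R₁ + R₂ = 0.149 Ω

0.149 Ω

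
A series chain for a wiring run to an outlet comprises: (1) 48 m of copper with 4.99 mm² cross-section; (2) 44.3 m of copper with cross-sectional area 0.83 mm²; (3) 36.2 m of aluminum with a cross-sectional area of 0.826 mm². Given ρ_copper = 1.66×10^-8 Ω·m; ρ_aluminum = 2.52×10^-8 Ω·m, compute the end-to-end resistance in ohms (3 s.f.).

Seg 1: A = 4.99 mm² = 4.990e-06 m²
R_1 = (1.66×10^-8)(48)/(4.990e-06) = 0.1597 Ω
Seg 2: A = 0.83 mm² = 8.300e-07 m²
R_2 = (1.66×10^-8)(44.3)/(8.300e-07) = 0.886 Ω
Seg 3: A = 0.826 mm² = 8.260e-07 m²
R_3 = (2.52×10^-8)(36.2)/(8.260e-07) = 1.104 Ω
R_total = R_1 + R_2 + R_3 = 2.15 Ω

2.15 Ω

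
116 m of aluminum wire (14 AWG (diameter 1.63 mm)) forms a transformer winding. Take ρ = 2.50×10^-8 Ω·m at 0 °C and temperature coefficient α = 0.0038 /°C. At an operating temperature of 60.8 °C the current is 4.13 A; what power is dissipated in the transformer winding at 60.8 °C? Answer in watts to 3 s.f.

A = π(1.63/2 mm)² = π(8.1500e-04 m)² = 2.087e-06 m²
R₍0₎ = ρL/A = (2.50×10^-8)(116)/(2.087e-06) = 1.39 Ω
R₍60.8₎ = R₍0₎(1 + αΔT) = 1.39 × (1 + 0.0038×60.8) = 1.711 Ω
P = I²R = (4.13)² × 1.711 = 29.2 W

29.2 W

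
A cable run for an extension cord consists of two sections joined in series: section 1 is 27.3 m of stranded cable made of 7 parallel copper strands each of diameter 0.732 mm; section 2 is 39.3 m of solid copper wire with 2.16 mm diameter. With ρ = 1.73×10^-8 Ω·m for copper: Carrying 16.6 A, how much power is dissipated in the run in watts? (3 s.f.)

95.3 W

Section 1: A_strand = π(3.6600e-04)² = 4.208e-07 m²; R₁ = ρL/(N·A_s) = (1.73×10^-8)(27.3)/(7×4.208e-07) = 0.1603 Ω
Section 2: A = π(d/2)² = π(1.0800e-03 m)² = 3.664e-06 m²
R₂ = (1.73×10^-8)(39.3)/(3.664e-06) = 0.1855 Ω
R = R₁ + R₂ = 0.3459 Ω
P = I²R = (16.6)² × 0.3459 = 95.3 W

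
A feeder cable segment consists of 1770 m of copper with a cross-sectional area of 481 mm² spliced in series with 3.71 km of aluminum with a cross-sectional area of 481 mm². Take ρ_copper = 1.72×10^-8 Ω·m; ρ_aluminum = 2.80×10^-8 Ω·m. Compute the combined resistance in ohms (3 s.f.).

0.279 Ω

Segment 1: A = 481 mm² = 4.810e-04 m²
R₁ = ρL/A = (1.72×10^-8)(1770)/(4.810e-04) = 0.06329 Ω
R₂ = (2.80×10^-8)(3710)/(4.810e-04) = 0.216 Ω
R = R₁ + R₂ = 0.279 Ω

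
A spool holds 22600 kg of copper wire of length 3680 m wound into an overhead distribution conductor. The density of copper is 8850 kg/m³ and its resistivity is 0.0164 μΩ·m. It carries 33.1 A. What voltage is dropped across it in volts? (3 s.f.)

2.88 V

ρ = 0.0164 μΩ·m = 1.64×10^-8 Ω·m
A = m/(density·L) = 22600/(8850×3680) = 6.9393e-04 m²
R = ρL/A = (1.64×10^-8)(3680)/(6.9393e-04) = 0.08697 Ω
V = IR = 33.1 × 0.08697 = 2.88 V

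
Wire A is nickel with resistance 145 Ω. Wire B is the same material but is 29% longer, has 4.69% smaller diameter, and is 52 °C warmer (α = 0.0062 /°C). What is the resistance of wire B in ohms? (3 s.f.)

R ∝ ρL/d² with ρ ∝ (1+αΔT), so R_B/R_A = (1 + 29/100) × (1 − 4.69/100)⁻² × (1 + 0.0062×52)
= 1.29 × 1.101 × 1.322 = 1.878
R_B = 1.878 × 145 = 272 Ω

272 Ω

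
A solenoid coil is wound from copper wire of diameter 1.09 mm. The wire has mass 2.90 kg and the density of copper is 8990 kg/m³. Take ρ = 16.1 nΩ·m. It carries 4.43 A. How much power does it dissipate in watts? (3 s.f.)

ρ = 16.1 nΩ·m = 1.61×10^-8 Ω·m
A = π(d/2)² = π(5.4500e-04 m)² = 9.3313e-07 m²
L = m/(density·A) = 2.9/(8990×9.3313e-07) = 345.7 m
R = ρL/A = (1.61×10^-8)(345.7)/(9.3313e-07) = 5.965 Ω
P = I²R = (4.43)² × 5.965 = 117 W

117 W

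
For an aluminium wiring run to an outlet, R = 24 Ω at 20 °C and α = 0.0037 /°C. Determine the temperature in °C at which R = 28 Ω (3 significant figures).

65.0 °C

R = R₀(1 + α(T − T₀)) ⇒ T = T₀ + (R/R₀ − 1)/α
T = 20 + (28/24 − 1)/0.0037 = 20 + (0.1667)/0.0037 = 65.0 °C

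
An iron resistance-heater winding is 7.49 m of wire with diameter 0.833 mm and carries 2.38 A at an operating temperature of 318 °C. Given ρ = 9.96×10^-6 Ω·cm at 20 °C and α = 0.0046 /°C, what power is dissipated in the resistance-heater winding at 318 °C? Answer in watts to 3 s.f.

18.4 W

ρ = 9.96×10^-6 Ω·cm = 9.96×10^-8 Ω·m
A = π(d/2)² = π(4.1650e-04 m)² = 5.450e-07 m²
R₍20₎ = ρL/A = (9.96×10^-8)(7.49)/(5.450e-07) = 1.369 Ω
R₍318₎ = R₍20₎(1 + αΔT) = 1.369 × (1 + 0.0046×298) = 3.245 Ω
P = I²R = (2.38)² × 3.245 = 18.4 W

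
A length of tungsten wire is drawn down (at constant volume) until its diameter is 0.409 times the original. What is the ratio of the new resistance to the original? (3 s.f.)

Volume constant ⇒ L' = L/r² with r = 0.409. R' = ρL'/A' = ρ(L/r²)/(πr²d₀²/4) = R/r⁴.
Factor = 35.7

35.7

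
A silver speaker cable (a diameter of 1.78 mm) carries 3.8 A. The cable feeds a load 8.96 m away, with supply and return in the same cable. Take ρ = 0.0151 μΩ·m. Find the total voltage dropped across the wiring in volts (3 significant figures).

ρ = 0.0151 μΩ·m = 1.51×10^-8 Ω·m
A = π(d/2)² = π(8.9000e-04 m)² = 2.488e-06 m²
Total conductor length (both ways) L = 2 × 8.96 = 17.92 m
R = ρL/A = (1.51×10^-8)(17.92)/(2.488e-06) = 0.1087 Ω
V = IR = 3.8 × 0.1087 = 0.413 V

0.413 V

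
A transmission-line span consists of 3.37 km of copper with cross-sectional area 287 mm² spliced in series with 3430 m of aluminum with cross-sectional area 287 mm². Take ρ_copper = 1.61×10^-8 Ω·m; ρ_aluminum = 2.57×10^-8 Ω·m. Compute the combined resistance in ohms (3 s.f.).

0.496 Ω

Segment 1: A = 287 mm² = 2.870e-04 m²
R₁ = ρL/A = (1.61×10^-8)(3370)/(2.870e-04) = 0.189 Ω
R₂ = (2.57×10^-8)(3430)/(2.870e-04) = 0.3071 Ω
R = R₁ + R₂ = 0.496 Ω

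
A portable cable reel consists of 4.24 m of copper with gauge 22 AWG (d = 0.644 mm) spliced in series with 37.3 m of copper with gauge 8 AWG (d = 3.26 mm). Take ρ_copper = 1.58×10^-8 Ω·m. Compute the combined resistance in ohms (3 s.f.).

0.276 Ω

Segment 1: A = π(0.644/2 mm)² = π(3.2200e-04 m)² = 3.257e-07 m²
R₁ = ρL/A = (1.58×10^-8)(4.24)/(3.257e-07) = 0.2057 Ω
Segment 2: A = π(3.26/2 mm)² = π(1.6300e-03 m)² = 8.347e-06 m²
R₂ = (1.58×10^-8)(37.3)/(8.347e-06) = 0.07061 Ω
R = R₁ + R₂ = 0.276 Ω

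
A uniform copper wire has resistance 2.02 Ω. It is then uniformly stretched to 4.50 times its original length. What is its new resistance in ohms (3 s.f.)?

Volume constant ⇒ A' = A/k with k = 4.5. R' = ρ(kL)/(A/k) = k²R.
R' = 20.25 × 2.02 = 40.9 Ω

40.9 Ω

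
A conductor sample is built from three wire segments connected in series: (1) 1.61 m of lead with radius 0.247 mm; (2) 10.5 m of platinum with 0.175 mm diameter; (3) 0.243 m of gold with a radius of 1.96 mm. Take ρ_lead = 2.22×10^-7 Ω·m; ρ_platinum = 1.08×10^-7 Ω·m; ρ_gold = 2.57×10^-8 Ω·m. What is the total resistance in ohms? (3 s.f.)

Seg 1: A = πr² = π(2.4700e-04 m)² = 1.917e-07 m²
R_1 = (2.22×10^-7)(1.61)/(1.917e-07) = 1.865 Ω
Seg 2: A = π(d/2)² = π(8.7500e-05 m)² = 2.405e-08 m²
R_2 = (1.08×10^-7)(10.5)/(2.405e-08) = 47.15 Ω
Seg 3: A = πr² = π(1.9600e-03 m)² = 1.207e-05 m²
R_3 = (2.57×10^-8)(0.243)/(1.207e-05) = 5.175×10^-4 Ω
R_total = R_1 + R_2 + R_3 = 49.0 Ω

49.0 Ω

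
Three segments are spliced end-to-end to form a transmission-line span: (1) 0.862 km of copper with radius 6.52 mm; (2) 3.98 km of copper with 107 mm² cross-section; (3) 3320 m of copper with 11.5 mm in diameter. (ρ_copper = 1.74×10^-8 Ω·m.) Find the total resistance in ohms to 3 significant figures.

1.32 Ω

Seg 1: A = πr² = π(6.5200e-03 m)² = 1.336e-04 m²
R_1 = (1.74×10^-8)(862)/(1.336e-04) = 0.1123 Ω
Seg 2: A = 107 mm² = 1.070e-04 m²
R_2 = (1.74×10^-8)(3980)/(1.070e-04) = 0.6472 Ω
Seg 3: A = π(d/2)² = π(5.7500e-03 m)² = 1.039e-04 m²
R_3 = (1.74×10^-8)(3320)/(1.039e-04) = 0.5562 Ω
R_total = R_1 + R_2 + R_3 = 1.32 Ω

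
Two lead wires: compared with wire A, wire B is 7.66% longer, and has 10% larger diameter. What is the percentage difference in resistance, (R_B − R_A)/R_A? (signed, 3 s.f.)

-11.0%

R ∝ L/d², so R_B/R_A = (1 + 7.66/100) × (1 + 10/100)⁻²
= 1.077 × 0.8265 = 0.8898
(R_B − R_A)/R_A = 0.8898 − 1 = -11.0%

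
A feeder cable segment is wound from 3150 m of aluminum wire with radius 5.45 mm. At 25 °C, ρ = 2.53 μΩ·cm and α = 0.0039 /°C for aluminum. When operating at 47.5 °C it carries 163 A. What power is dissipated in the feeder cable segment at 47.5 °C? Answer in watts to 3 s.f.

ρ = 2.53 μΩ·cm = 2.53×10^-8 Ω·m
A = πr² = π(5.4500e-03 m)² = 9.331e-05 m²
R₍25₎ = ρL/A = (2.53×10^-8)(3150)/(9.331e-05) = 0.8541 Ω
R₍47.5₎ = R₍25₎(1 + αΔT) = 0.8541 × (1 + 0.0039×22.5) = 0.929 Ω
P = I²R = (163)² × 0.929 = 24700 W

24700 W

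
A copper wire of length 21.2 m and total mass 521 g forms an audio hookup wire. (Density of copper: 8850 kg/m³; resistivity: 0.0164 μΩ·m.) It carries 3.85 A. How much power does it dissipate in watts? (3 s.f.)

ρ = 0.0164 μΩ·m = 1.64×10^-8 Ω·m
A = m/(density·L) = 0.521/(8850×21.2) = 2.7769e-06 m²
R = ρL/A = (1.64×10^-8)(21.2)/(2.7769e-06) = 0.1252 Ω
P = I²R = (3.85)² × 0.1252 = 1.86 W

1.86 W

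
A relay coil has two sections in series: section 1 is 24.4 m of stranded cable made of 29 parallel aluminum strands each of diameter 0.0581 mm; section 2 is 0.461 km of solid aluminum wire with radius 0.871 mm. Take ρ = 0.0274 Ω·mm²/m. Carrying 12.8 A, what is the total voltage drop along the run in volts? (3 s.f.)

ρ = 0.0274 Ω·mm²/m = 2.74×10^-8 Ω·m
Section 1: A_strand = π(2.9050e-05)² = 2.651e-09 m²; R₁ = ρL/(N·A_s) = (2.74×10^-8)(24.4)/(29×2.651e-09) = 8.696 Ω
Section 2: A = πr² = π(8.7100e-04 m)² = 2.383e-06 m²
R₂ = (2.74×10^-8)(461)/(2.383e-06) = 5.3 Ω
R = R₁ + R₂ = 14 Ω
V = IR = 12.8 × 14 = 179 V

179 V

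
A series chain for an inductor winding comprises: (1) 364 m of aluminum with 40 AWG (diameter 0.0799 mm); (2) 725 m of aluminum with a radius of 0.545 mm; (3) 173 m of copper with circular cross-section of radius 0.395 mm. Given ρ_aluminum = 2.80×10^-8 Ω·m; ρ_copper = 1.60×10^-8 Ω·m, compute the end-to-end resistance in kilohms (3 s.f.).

2.06 kΩ

Seg 1: A = π(0.0799/2 mm)² = π(3.9950e-05 m)² = 5.014e-09 m²
R_1 = (2.80×10^-8)(364)/(5.014e-09) = 2033 Ω
Seg 2: A = πr² = π(5.4500e-04 m)² = 9.331e-07 m²
R_2 = (2.80×10^-8)(725)/(9.331e-07) = 21.75 Ω
Seg 3: A = πr² = π(3.9500e-04 m)² = 4.902e-07 m²
R_3 = (1.60×10^-8)(173)/(4.902e-07) = 5.647 Ω
R_total = R_1 + R_2 + R_3 = 2.06 kΩ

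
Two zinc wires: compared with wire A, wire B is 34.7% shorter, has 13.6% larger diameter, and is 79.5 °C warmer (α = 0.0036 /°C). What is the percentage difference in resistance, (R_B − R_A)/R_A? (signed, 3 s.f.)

R ∝ ρL/d² with ρ ∝ (1+αΔT), so R_B/R_A = (1 − 34.7/100) × (1 + 13.6/100)⁻² × (1 + 0.0036×79.5)
= 0.653 × 0.7749 × 1.286 = 0.6508
(R_B − R_A)/R_A = 0.6508 − 1 = -34.9%

-34.9%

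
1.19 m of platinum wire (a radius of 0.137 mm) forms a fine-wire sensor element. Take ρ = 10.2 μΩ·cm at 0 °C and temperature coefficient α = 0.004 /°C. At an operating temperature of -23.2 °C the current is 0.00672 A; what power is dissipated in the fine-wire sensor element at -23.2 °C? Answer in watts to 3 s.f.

8.43×10^-5 W

ρ = 10.2 μΩ·cm = 1.02×10^-7 Ω·m
A = πr² = π(1.3700e-04 m)² = 5.896e-08 m²
R₍0₎ = ρL/A = (1.02×10^-7)(1.19)/(5.896e-08) = 2.059 Ω
R₍-23.2₎ = R₍0₎(1 + αΔT) = 2.059 × (1 + 0.004×-23.2) = 1.867 Ω
P = I²R = (0.00672)² × 1.867 = 8.43×10^-5 W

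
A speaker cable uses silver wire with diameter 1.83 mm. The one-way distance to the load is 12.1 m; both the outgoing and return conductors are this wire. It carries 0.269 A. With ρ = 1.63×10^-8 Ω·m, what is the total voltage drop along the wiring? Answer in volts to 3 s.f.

A = π(d/2)² = π(9.1500e-04 m)² = 2.630e-06 m²
Total conductor length (both ways) L = 2 × 12.1 = 24.2 m
R = ρL/A = (1.63×10^-8)(24.2)/(2.630e-06) = 0.15 Ω
V = IR = 0.269 × 0.15 = 0.0403 V

0.0403 V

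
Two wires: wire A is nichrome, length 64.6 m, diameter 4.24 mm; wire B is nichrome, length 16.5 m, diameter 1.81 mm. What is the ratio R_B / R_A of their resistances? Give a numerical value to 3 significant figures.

1.40

R ∝ ρL/d², so R_B/R_A = (L_B/L_A) × (d_A/d_B)²
= (16.5/64.6) × (4.24/1.81)² = 1.40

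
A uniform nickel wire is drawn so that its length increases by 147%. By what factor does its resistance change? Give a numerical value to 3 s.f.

6.10

k = 1 + 147/100 = 2.47; volume constant ⇒ A' = A/k, so R' = k²R.
Factor = 6.10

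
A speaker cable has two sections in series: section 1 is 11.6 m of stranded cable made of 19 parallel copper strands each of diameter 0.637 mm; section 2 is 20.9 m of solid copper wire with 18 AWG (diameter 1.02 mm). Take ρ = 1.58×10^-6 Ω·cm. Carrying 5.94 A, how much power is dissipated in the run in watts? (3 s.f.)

ρ = 1.58×10^-6 Ω·cm = 1.58×10^-8 Ω·m
Section 1: A_strand = π(3.1850e-04)² = 3.187e-07 m²; R₁ = ρL/(N·A_s) = (1.58×10^-8)(11.6)/(19×3.187e-07) = 0.03027 Ω
Section 2: A = π(1.02/2 mm)² = π(5.1000e-04 m)² = 8.171e-07 m²
R₂ = (1.58×10^-8)(20.9)/(8.171e-07) = 0.4041 Ω
R = R₁ + R₂ = 0.4344 Ω
P = I²R = (5.94)² × 0.4344 = 15.3 W

15.3 W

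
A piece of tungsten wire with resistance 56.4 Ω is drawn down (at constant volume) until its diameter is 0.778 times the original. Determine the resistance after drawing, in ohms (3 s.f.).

Volume constant ⇒ L' = L/r² with r = 0.778. R' = ρL'/A' = ρ(L/r²)/(πr²d₀²/4) = R/r⁴.
R' = 2.729 × 56.4 = 154 Ω

154 Ω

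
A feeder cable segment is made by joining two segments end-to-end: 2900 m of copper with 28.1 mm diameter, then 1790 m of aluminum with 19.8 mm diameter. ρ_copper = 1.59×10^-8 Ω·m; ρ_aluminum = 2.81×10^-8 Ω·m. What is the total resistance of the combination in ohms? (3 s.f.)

Segment 1: A = π(d/2)² = π(1.4050e-02 m)² = 6.202e-04 m²
R₁ = ρL/A = (1.59×10^-8)(2900)/(6.202e-04) = 0.07435 Ω
Segment 2: A = π(d/2)² = π(9.9000e-03 m)² = 3.079e-04 m²
R₂ = (2.81×10^-8)(1790)/(3.079e-04) = 0.1634 Ω
R = R₁ + R₂ = 0.238 Ω

0.238 Ω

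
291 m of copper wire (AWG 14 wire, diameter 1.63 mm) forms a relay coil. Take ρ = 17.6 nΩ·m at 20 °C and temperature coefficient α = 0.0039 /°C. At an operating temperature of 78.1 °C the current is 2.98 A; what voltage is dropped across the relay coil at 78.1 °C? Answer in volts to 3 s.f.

ρ = 17.6 nΩ·m = 1.76×10^-8 Ω·m
A = π(1.63/2 mm)² = π(8.1500e-04 m)² = 2.087e-06 m²
R₍20₎ = ρL/A = (1.76×10^-8)(291)/(2.087e-06) = 2.454 Ω
R₍78.1₎ = R₍20₎(1 + αΔT) = 2.454 × (1 + 0.0039×58.1) = 3.011 Ω
V = IR = 2.98 × 3.011 = 8.97 V

8.97 V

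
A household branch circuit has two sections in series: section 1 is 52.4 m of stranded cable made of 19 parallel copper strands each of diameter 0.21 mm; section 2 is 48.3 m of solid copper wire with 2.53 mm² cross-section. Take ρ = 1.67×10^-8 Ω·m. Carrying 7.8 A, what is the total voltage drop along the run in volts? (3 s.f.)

Section 1: A_strand = π(1.0500e-04)² = 3.464e-08 m²; R₁ = ρL/(N·A_s) = (1.67×10^-8)(52.4)/(19×3.464e-08) = 1.33 Ω
Section 2: A = 2.53 mm² = 2.530e-06 m²
R₂ = (1.67×10^-8)(48.3)/(2.530e-06) = 0.3188 Ω
R = R₁ + R₂ = 1.649 Ω
V = IR = 7.8 × 1.649 = 12.9 V

12.9 V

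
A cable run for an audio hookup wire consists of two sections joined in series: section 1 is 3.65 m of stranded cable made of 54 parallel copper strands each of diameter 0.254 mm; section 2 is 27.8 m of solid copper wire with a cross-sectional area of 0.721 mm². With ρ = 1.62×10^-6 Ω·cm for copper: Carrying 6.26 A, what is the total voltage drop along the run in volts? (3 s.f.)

4.05 V

ρ = 1.62×10^-6 Ω·cm = 1.62×10^-8 Ω·m
Section 1: A_strand = π(1.2700e-04)² = 5.067e-08 m²; R₁ = ρL/(N·A_s) = (1.62×10^-8)(3.65)/(54×5.067e-08) = 0.02161 Ω
Section 2: A = 0.721 mm² = 7.210e-07 m²
R₂ = (1.62×10^-8)(27.8)/(7.210e-07) = 0.6246 Ω
R = R₁ + R₂ = 0.6462 Ω
V = IR = 6.26 × 0.6462 = 4.05 V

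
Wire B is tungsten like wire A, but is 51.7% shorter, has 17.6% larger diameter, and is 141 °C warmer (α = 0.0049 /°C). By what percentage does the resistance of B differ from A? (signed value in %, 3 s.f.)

-40.9%

R ∝ ρL/d² with ρ ∝ (1+αΔT), so R_B/R_A = (1 − 51.7/100) × (1 + 17.6/100)⁻² × (1 + 0.0049×141)
= 0.483 × 0.7231 × 1.691 = 0.5905
(R_B − R_A)/R_A = 0.5905 − 1 = -40.9%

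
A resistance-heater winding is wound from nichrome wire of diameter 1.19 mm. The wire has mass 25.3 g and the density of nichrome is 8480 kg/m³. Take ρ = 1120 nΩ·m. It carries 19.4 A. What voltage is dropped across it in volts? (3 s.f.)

52.4 V

ρ = 1120 nΩ·m = 1.12×10^-6 Ω·m
A = π(d/2)² = π(5.9500e-04 m)² = 1.1122e-06 m²
L = m/(density·A) = 0.0253/(8480×1.1122e-06) = 2.683 m
R = ρL/A = (1.12×10^-6)(2.683)/(1.1122e-06) = 2.701 Ω
V = IR = 19.4 × 2.701 = 52.4 V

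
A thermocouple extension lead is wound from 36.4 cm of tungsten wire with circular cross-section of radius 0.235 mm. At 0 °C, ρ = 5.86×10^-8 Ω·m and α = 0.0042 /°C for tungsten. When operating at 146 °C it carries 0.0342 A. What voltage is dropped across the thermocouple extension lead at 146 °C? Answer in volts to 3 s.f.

0.00678 V

A = πr² = π(2.3500e-04 m)² = 1.735e-07 m²
R₍0₎ = ρL/A = (5.86×10^-8)(0.364)/(1.735e-07) = 0.1229 Ω
R₍146₎ = R₍0₎(1 + αΔT) = 0.1229 × (1 + 0.0042×146) = 0.1983 Ω
V = IR = 0.0342 × 0.1983 = 0.00678 V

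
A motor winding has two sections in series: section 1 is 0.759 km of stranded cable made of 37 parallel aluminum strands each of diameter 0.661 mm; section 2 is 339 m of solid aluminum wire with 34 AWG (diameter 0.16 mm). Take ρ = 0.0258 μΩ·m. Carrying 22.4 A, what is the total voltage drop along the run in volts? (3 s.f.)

ρ = 0.0258 μΩ·m = 2.58×10^-8 Ω·m
Section 1: A_strand = π(3.3050e-04)² = 3.432e-07 m²; R₁ = ρL/(N·A_s) = (2.58×10^-8)(759)/(37×3.432e-07) = 1.542 Ω
Section 2: A = π(0.16/2 mm)² = π(8.0000e-05 m)² = 2.011e-08 m²
R₂ = (2.58×10^-8)(339)/(2.011e-08) = 435 Ω
R = R₁ + R₂ = 436.5 Ω
V = IR = 22.4 × 436.5 = 9780 V

9780 V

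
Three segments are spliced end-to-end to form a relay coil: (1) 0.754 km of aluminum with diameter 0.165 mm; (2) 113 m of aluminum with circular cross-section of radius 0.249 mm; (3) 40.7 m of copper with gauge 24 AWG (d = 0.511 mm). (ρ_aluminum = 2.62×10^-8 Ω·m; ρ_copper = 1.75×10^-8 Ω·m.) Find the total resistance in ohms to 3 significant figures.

943 Ω

Seg 1: A = π(d/2)² = π(8.2500e-05 m)² = 2.138e-08 m²
R_1 = (2.62×10^-8)(754)/(2.138e-08) = 923.9 Ω
Seg 2: A = πr² = π(2.4900e-04 m)² = 1.948e-07 m²
R_2 = (2.62×10^-8)(113)/(1.948e-07) = 15.2 Ω
Seg 3: A = π(0.511/2 mm)² = π(2.5550e-04 m)² = 2.051e-07 m²
R_3 = (1.75×10^-8)(40.7)/(2.051e-07) = 3.473 Ω
R_total = R_1 + R_2 + R_3 = 943 Ω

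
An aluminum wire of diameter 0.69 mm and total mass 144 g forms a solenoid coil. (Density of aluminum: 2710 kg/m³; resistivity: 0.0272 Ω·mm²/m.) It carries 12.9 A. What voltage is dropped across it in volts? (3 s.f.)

ρ = 0.0272 Ω·mm²/m = 2.72×10^-8 Ω·m
A = π(d/2)² = π(3.4500e-04 m)² = 3.7393e-07 m²
L = m/(density·A) = 0.144/(2710×3.7393e-07) = 142.1 m
R = ρL/A = (2.72×10^-8)(142.1)/(3.7393e-07) = 10.34 Ω
V = IR = 12.9 × 10.34 = 133 V

133 V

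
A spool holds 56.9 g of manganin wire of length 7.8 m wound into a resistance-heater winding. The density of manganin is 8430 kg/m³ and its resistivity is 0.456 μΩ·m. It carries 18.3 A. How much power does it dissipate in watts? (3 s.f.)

ρ = 0.456 μΩ·m = 4.56×10^-7 Ω·m
A = m/(density·L) = 0.0569/(8430×7.8) = 8.6535e-07 m²
R = ρL/A = (4.56×10^-7)(7.8)/(8.6535e-07) = 4.11 Ω
P = I²R = (18.3)² × 4.11 = 1380 W

1380 W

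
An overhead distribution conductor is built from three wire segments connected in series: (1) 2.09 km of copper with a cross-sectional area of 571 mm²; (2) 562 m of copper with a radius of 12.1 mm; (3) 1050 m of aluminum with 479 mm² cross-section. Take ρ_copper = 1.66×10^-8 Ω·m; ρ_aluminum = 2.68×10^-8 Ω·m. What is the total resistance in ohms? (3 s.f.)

Seg 1: A = 571 mm² = 5.710e-04 m²
R_1 = (1.66×10^-8)(2090)/(5.710e-04) = 0.06076 Ω
Seg 2: A = πr² = π(1.2100e-02 m)² = 4.600e-04 m²
R_2 = (1.66×10^-8)(562)/(4.600e-04) = 0.02028 Ω
Seg 3: A = 479 mm² = 4.790e-04 m²
R_3 = (2.68×10^-8)(1050)/(4.790e-04) = 0.05875 Ω
R_total = R_1 + R_2 + R_3 = 0.140 Ω

0.140 Ω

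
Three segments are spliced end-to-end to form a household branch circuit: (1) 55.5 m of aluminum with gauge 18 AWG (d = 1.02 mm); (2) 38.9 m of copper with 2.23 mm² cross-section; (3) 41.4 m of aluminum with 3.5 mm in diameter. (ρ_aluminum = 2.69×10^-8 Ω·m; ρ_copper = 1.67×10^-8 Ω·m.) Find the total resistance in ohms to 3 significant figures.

2.23 Ω

Seg 1: A = π(1.02/2 mm)² = π(5.1000e-04 m)² = 8.171e-07 m²
R_1 = (2.69×10^-8)(55.5)/(8.171e-07) = 1.827 Ω
Seg 2: A = 2.23 mm² = 2.230e-06 m²
R_2 = (1.67×10^-8)(38.9)/(2.230e-06) = 0.2913 Ω
Seg 3: A = π(d/2)² = π(1.7500e-03 m)² = 9.621e-06 m²
R_3 = (2.69×10^-8)(41.4)/(9.621e-06) = 0.1158 Ω
R_total = R_1 + R_2 + R_3 = 2.23 Ω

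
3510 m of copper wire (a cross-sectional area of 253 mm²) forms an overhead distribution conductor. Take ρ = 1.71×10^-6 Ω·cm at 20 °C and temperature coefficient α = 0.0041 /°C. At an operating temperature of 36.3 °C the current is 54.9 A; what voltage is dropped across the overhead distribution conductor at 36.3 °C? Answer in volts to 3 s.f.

ρ = 1.71×10^-6 Ω·cm = 1.71×10^-8 Ω·m
A = 253 mm² = 2.530e-04 m²
R₍20₎ = ρL/A = (1.71×10^-8)(3510)/(2.530e-04) = 0.2372 Ω
R₍36.3₎ = R₍20₎(1 + αΔT) = 0.2372 × (1 + 0.0041×16.3) = 0.2531 Ω
V = IR = 54.9 × 0.2531 = 13.9 V

13.9 V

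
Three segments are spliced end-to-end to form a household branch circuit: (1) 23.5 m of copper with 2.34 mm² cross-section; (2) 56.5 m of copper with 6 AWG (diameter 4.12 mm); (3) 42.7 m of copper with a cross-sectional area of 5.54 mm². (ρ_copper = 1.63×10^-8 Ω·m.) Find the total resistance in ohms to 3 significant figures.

0.358 Ω

Seg 1: A = 2.34 mm² = 2.340e-06 m²
R_1 = (1.63×10^-8)(23.5)/(2.340e-06) = 0.1637 Ω
Seg 2: A = π(4.12/2 mm)² = π(2.0600e-03 m)² = 1.333e-05 m²
R_2 = (1.63×10^-8)(56.5)/(1.333e-05) = 0.06908 Ω
Seg 3: A = 5.54 mm² = 5.540e-06 m²
R_3 = (1.63×10^-8)(42.7)/(5.540e-06) = 0.1256 Ω
R_total = R_1 + R_2 + R_3 = 0.358 Ω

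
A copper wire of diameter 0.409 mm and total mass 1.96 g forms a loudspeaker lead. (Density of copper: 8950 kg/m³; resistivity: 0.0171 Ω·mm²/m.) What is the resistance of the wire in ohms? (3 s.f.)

ρ = 0.0171 Ω·mm²/m = 1.71×10^-8 Ω·m
A = π(d/2)² = π(2.0450e-04 m)² = 1.3138e-07 m²
L = m/(density·A) = 0.00196/(8950×1.3138e-07) = 1.667 m
R = ρL/A = (1.71×10^-8)(1.667)/(1.3138e-07) = 0.217 Ω

0.217 Ω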